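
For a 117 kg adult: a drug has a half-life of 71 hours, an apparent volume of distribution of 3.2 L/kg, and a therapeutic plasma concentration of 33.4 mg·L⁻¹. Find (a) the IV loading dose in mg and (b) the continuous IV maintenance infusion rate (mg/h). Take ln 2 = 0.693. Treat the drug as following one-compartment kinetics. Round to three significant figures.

Vd = 3.2 L/kg × 117 kg = 374.4 L
LD = Vd × C = 374.4 × 33.4 = 12500 mg
CL = 0.693 × Vd / t½ = 0.693 × 374.4 / 71 = 3.654 L/h
Infusion rate = CL × Css = 3.654 × 33.4 = 122.0 mg/h

(a) 12500 mg; (b) 122 mg/h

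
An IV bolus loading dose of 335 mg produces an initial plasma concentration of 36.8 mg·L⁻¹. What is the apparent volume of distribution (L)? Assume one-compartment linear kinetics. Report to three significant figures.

Immediately after an IV bolus, C₀ = Dose / Vd, so Vd = Dose / C₀.
Vd = 335 / 36.8 = 9.103 L

9.10 L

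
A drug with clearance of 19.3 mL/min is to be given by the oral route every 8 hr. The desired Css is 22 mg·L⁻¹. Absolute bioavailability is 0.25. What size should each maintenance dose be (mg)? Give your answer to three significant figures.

815 mg

CL = 19.3 mL/min × 60/1000 = 1.158 L/h
At steady state, dose per interval replaces the amount cleared in that interval: F·D/τ = CL·Css.
D = CL × Css × τ / F = 1.158 × 22 × 8 / 0.25 = 815.2 mg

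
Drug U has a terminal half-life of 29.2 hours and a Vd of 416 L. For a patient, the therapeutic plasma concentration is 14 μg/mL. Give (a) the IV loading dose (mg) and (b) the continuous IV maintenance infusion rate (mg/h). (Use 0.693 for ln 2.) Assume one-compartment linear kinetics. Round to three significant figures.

(a) 5820 mg; (b) 138 mg/h

LD = Vd × C = 416.0 × 14 = 5824 mg
CL = 0.693 × Vd / t½ = 0.693 × 416.0 / 29.2 = 9.873 L/h
Infusion rate = CL × Css = 9.873 × 14 = 138.2 mg/h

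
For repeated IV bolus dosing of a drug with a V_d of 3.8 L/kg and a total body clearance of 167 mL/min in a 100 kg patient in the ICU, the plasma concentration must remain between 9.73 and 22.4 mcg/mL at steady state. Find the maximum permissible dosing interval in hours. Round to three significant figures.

Total Vd = 3.8 × 100 = 380.0 L
CL = 167 mL/min × 60/1000 = 10.02 L/h
k = CL / Vd = 10.02 / 380.0 = 0.02637 h⁻¹
Between IV bolus doses, concentration decays as C = C₀·e^(−kτ), so C_peak/C_trough = e^(kτ).
τ_max = ln(C_peak/C_trough) / k = ln(22.4/9.73) / 0.02637 = 0.8338 / 0.02637 = 31.62 h

31.6 h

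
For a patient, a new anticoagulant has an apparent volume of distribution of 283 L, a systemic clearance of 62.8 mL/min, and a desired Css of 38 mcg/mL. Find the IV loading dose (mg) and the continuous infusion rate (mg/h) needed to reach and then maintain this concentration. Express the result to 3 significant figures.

LD = Vd · C_target = 283.0 × 38 = 10750 mg
CL = 62.8 mL/min × 60/1000 = 3.768 L/h
Infusion rate = 3.768 L/h × 38 mg/L = 143.2 mg/h

(a) 10800 mg; (b) 143 mg/h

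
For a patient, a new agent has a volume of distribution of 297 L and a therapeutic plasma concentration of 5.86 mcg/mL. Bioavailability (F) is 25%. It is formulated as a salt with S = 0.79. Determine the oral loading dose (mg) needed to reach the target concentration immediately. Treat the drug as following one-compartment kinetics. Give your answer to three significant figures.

The loading dose fills Vd to the target concentration.
LD = Vd × C / F / S = 297.0 × 5.860 / 0.25 / 0.79 = 8812 mg

8810 mg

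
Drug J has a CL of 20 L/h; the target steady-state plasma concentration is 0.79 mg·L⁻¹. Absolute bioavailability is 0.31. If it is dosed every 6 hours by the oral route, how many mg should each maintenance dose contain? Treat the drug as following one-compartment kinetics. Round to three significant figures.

306 mg

At steady state, dose per interval replaces the amount cleared in that interval: F·D/τ = CL·Css.
D = CL × Css × τ / F = 20.00 × 0.79 × 6 / 0.31 = 305.8 mg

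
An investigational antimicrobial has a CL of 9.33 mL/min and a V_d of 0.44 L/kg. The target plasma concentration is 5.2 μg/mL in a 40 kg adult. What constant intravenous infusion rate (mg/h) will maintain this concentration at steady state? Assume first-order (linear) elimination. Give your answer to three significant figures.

2.91 mg/h

CL = 9.33 mL/min = 9.33 × 0.06 = 0.5598 L/h
Maintenance depends on clearance, not Vd — rate in must match rate out.
Rate = CL × Css = 0.5598 × 5.2 = 2.911 mg/h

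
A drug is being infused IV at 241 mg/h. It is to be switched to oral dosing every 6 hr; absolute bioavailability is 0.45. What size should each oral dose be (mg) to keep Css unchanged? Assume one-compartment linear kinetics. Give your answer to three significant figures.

To maintain the same Css, the systemic dosing rate must be unchanged: F·D/τ = infusion rate.
D = rate × τ / F = 241 × 6 / 0.45 = 3213 mg

3210 mg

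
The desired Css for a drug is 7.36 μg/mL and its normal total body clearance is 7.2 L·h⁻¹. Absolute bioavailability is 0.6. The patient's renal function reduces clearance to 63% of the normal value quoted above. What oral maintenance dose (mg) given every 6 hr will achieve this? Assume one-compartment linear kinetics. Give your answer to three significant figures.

334 mg

Patient clearance = 0.63 × 7.200 = 4.536 L/h
At steady state, dose per interval replaces the amount cleared in that interval: F·D/τ = CL·Css.
D = CL × Css × τ / F = 4.536 × 7.36 × 6 / 0.6 = 333.8 mg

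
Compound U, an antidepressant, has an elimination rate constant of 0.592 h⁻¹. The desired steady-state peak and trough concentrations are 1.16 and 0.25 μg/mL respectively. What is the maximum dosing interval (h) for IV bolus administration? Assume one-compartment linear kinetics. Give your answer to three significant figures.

Between IV bolus doses, concentration decays as C = C₀·e^(−kτ), so C_peak/C_trough = e^(kτ).
τ_max = ln(C_peak/C_trough) / k = ln(1.16/0.25) / 0.5920 = 1.535 / 0.5920 = 2.593 h

2.59 h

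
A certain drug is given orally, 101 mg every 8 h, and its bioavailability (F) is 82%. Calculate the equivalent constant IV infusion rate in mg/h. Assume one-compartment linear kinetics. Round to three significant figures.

10.4 mg/h

Equivalent systemic input: infusion rate = F·D/τ.
Rate = 0.82 × 101 / 8 = 10.35 mg/h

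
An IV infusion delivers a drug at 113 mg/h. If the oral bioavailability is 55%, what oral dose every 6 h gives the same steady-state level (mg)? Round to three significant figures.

1230 mg

To maintain the same Css, the systemic dosing rate must be unchanged: F·D/τ = infusion rate.
D = rate × τ / F = 113 × 6 / 0.55 = 1233 mg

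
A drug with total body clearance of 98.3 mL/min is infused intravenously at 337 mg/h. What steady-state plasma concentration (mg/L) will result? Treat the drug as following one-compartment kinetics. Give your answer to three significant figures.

CL = 98.3 mL/min × 60/1000 = 5.898 L/h
Css = rate / CL = 337 / 5.898 = 57.14 mg/L

57.1 mg/L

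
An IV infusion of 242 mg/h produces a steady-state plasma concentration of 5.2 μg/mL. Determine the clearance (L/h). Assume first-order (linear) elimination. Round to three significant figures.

46.5 L/h

At steady state, infusion rate = CL × Css, so CL = rate / Css.
CL = 242 / 5.2 = 46.54 L/h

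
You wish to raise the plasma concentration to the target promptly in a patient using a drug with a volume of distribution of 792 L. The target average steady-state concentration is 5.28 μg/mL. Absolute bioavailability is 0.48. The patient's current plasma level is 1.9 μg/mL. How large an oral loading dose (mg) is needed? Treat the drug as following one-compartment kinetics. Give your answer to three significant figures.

5580 mg

Concentration deficit ΔC = 5.28 − 1.9 = 3.380 mg/L
LD = Vd × ΔC / F = 792.0 × 3.380 / 0.48 = 5577 mg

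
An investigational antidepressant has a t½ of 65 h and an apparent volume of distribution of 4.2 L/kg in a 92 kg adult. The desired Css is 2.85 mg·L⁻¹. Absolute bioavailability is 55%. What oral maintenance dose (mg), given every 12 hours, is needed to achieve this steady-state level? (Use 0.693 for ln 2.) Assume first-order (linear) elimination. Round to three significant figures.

256 mg

Vd = 4.2 L/kg × 92 kg = 386.4 L
CL = 0.693 × Vd / t½ = 0.693 × 386.4 / 65 = 4.120 L/h
D = CL × Css × τ / F = 4.120 × 2.85 × 12 / 0.55 = 256.2 mg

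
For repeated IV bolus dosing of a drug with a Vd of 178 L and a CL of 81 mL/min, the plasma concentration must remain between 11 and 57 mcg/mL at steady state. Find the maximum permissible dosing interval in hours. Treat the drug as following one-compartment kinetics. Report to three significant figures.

Convert clearance: 81 mL/min × 60 min/h ÷ 1000 mL/L = 4.860 L/h
k = CL / Vd = 4.860 / 178.0 = 0.02730 h⁻¹
Between IV bolus doses, concentration decays as C = C₀·e^(−kτ), so C_peak/C_trough = e^(kτ).
τ_max = ln(C_peak/C_trough) / k = ln(57/11) / 0.02730 = 1.645 / 0.02730 = 60.26 h

60.3 h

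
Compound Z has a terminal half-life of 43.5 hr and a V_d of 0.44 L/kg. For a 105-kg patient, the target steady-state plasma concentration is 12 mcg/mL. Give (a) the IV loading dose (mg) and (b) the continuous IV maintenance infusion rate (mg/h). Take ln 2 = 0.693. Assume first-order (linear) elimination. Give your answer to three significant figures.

(a) 554 mg; (b) 8.83 mg/h

Vd = 0.44 L/kg × 105 kg = 46.20 L
LD = Vd × C = 46.20 × 12 = 554.4 mg
CL = 0.693 × Vd / t½ = 0.693 × 46.20 / 43.5 = 0.7360 L/h
Infusion rate = CL × Css = 0.7360 × 12 = 8.832 mg/h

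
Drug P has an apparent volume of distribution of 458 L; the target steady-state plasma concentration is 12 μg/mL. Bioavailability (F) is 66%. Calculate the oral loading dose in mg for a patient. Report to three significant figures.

The loading dose fills Vd to the target concentration.
LD = Vd × C / F = 458.0 × 12.00 / 0.66 = 8327 mg

8330 mg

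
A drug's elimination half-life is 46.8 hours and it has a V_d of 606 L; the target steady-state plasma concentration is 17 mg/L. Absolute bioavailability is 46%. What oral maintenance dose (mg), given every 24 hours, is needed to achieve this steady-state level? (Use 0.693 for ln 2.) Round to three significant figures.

7960 mg

k = 0.693/46.8 = 0.01481 h⁻¹, so CL = k·Vd = 0.01481 × 606.0 = 8.975 L/h
D = CL × Css × τ / F = 8.975 × 17 × 24 / 0.46 = 7960 mg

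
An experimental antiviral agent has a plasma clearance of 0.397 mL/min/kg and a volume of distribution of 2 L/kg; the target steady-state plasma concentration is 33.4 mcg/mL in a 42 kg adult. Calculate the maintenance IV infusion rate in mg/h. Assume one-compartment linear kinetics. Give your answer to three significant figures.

33.4 mg/h

CL = 0.397 mL/min/kg × 42 kg = 16.67 mL/min = 16.67 × 60/1000 = 1.000 L/h
Rate = CL × Css = 1.000 × 33.4 = 33.40 mg/h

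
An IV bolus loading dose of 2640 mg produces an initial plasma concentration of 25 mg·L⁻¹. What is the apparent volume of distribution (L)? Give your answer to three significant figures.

Immediately after an IV bolus, C₀ = Dose / Vd, so Vd = Dose / C₀.
Vd = 2640 / 25 = 105.6 L

106 L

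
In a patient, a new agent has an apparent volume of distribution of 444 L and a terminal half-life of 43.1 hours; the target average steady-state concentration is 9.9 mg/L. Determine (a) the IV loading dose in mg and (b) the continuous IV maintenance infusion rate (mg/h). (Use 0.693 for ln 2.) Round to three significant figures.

LD = Vd × C = 444.0 × 9.9 = 4396 mg
CL = 0.693 × Vd / t½ = 0.693 × 444.0 / 43.1 = 7.139 L/h
Infusion rate = CL × Css = 7.139 × 9.9 = 70.68 mg/h

(a) 4400 mg; (b) 70.7 mg/h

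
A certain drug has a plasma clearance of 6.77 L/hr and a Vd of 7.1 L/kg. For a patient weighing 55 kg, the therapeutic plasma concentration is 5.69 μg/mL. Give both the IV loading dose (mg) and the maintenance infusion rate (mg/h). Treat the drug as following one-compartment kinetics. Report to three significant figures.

Vd(total) = 55 kg × 7.1 L/kg = 390.5 L
Loading: fill Vd to C_target → 390.5 L × 5.69 mg/L = 2222 mg
Maintenance: replace elimination → rate = CL × Css = 6.770 × 5.69 = 38.52 mg/h

(a) 2220 mg; (b) 38.5 mg/h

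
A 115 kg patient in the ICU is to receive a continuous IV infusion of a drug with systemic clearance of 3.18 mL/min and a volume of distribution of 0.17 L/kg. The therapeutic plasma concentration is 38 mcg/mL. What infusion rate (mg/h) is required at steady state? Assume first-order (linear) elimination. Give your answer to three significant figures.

Convert clearance: 3.18 mL/min × 60 min/h ÷ 1000 mL/L = 0.1908 L/h
Infusion rate = CL · Css = 0.1908 L/h × 38 mg/L = 7.250 mg/h

7.25 mg/h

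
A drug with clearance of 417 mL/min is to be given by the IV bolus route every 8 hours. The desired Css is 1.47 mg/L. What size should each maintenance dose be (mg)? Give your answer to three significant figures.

294 mg

Convert clearance: 417 mL/min × 60 min/h ÷ 1000 mL/L = 25.02 L/h
D = CL × Css × τ = 25.02 × 1.47 × 8 = 294.2 mg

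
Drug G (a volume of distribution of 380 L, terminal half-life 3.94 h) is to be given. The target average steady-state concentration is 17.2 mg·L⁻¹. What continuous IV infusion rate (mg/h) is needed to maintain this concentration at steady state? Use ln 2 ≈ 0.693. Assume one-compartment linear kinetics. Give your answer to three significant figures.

1150 mg/h

CL = ln 2 · Vd / t½ = 0.693 × 380.0 / 3.94 = 66.84 L/h
Infusion rate = CL × Css = 66.84 × 17.2 = 1150 mg/h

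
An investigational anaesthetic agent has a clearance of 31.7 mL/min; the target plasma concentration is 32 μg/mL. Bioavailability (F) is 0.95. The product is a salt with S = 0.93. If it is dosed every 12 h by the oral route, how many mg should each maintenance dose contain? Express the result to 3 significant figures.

Convert clearance: 31.7 mL/min × 60 min/h ÷ 1000 mL/L = 1.902 L/h
D = CL × Css × τ / F / S = 1.902 × 32 × 12 / 0.95 / 0.93 = 826.7 mg

827 mg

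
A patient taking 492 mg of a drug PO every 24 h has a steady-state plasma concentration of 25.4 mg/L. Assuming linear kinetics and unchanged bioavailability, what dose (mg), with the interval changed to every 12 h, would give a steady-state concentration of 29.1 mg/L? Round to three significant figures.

282 mg

For first-order elimination, Css ∝ F·D/(CL·τ); F and CL are unchanged, so Css ∝ D/τ.
D₂ = D₁ × (Css,target / Css,current) × (τ₂/τ₁) = 492 × (29.1/25.4) × (12/24) = 281.8 mg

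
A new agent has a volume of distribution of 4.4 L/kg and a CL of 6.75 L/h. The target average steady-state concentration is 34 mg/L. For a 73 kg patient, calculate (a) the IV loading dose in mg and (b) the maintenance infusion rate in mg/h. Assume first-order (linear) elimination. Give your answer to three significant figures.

(a) 10900 mg; (b) 230 mg/h

Vd(total) = 73 kg × 4.4 L/kg = 321.2 L
LD = Vd · C_target = 321.2 × 34 = 10920 mg
Maintenance: replace elimination → rate = CL × Css = 6.750 × 34 = 229.5 mg/h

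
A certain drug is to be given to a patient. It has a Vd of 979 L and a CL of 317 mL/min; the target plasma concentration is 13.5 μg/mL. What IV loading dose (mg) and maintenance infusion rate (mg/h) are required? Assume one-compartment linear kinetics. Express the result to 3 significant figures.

LD = Vd · C_target = 979.0 × 13.5 = 13220 mg
CL = 317 mL/min = 317 × 0.06 = 19.02 L/h
Maintenance: replace elimination → rate = CL × Css = 19.02 × 13.5 = 256.8 mg/h

(a) 13200 mg; (b) 257 mg/h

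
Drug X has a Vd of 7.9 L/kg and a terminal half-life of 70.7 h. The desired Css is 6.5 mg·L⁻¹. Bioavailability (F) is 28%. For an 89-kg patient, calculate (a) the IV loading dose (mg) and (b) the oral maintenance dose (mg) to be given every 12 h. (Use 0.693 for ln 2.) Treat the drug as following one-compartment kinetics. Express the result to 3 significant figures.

Vd(total) = 89 kg × 7.9 L/kg = 703.1 L
LD = Vd × C = 703.1 × 6.5 = 4570 mg
CL = 0.693 × Vd / t½ = 0.693 × 703.1 / 70.7 = 6.892 L/h
D = CL × Css × τ / F = 6.892 × 6.5 × 12 / 0.28 = 1920 mg

(a) 4570 mg; (b) 1920 mg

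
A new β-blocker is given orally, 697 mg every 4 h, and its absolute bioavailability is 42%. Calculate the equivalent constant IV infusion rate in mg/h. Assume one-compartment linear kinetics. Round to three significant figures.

Equivalent systemic input: infusion rate = F·D/τ.
Rate = 0.42 × 697 / 4 = 73.19 mg/h

73.2 mg/h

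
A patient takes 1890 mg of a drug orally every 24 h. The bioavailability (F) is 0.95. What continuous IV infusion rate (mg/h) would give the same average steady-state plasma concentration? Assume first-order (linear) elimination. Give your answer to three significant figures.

Equivalent systemic input: infusion rate = F·D/τ.
Rate = 0.95 × 1890 / 24 = 74.81 mg/h

74.8 mg/h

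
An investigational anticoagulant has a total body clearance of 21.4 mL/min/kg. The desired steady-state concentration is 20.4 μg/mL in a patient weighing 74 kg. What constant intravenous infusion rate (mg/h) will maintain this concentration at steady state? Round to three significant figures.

CL = 21.4 mL/min/kg × 74 kg = 1584 mL/min = 1584 × 60/1000 = 95.04 L/h
At steady state, infusion rate equals elimination rate: rate in = CL × Css.
Infusion rate = CL · Css = 95.04 L/h × 20.4 mg/L = 1939 mg/h

1940 mg/h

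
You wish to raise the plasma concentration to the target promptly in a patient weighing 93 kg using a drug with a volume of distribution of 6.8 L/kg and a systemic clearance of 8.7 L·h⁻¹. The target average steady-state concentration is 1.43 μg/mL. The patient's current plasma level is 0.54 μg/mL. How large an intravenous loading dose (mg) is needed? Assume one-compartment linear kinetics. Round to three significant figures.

Total Vd = 6.8 × 93 = 632.4 L
Concentration deficit ΔC = 1.43 − 0.54 = 0.8900 mg/L
LD = Vd × ΔC = 632.4 × 0.8900 = 562.8 mg

563 mg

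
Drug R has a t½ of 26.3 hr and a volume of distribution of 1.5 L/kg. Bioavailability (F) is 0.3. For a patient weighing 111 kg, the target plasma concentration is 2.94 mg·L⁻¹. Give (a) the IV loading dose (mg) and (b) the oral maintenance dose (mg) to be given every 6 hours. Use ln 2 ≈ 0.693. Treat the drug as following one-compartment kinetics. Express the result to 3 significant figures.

(a) 490 mg; (b) 258 mg

Vd = 1.5 L/kg × 111 kg = 166.5 L
LD = Vd × C = 166.5 × 2.94 = 489.5 mg
CL = 0.693 × Vd / t½ = 0.693 × 166.5 / 26.3 = 4.387 L/h
D = CL × Css × τ / F = 4.387 × 2.94 × 6 / 0.3 = 258.0 mg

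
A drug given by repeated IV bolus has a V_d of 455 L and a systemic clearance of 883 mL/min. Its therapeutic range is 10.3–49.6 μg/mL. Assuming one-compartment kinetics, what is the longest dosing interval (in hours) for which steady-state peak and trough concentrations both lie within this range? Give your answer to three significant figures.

13.5 h

Convert clearance: 883 mL/min × 60 min/h ÷ 1000 mL/L = 52.98 L/h
k = CL / Vd = 52.98 / 455.0 = 0.1164 h⁻¹
Between IV bolus doses, concentration decays as C = C₀·e^(−kτ), so C_peak/C_trough = e^(kτ).
τ_max = ln(C_peak/C_trough) / k = ln(49.6/10.3) / 0.1164 = 1.572 / 0.1164 = 13.51 h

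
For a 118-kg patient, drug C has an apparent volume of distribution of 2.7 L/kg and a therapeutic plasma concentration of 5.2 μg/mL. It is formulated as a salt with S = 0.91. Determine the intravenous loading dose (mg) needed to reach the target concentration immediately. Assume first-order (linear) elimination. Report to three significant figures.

1820 mg

Vd(total) = 118 kg × 2.7 L/kg = 318.6 L
The loading dose fills Vd to the target concentration.
LD = Vd × C / S = 318.6 × 5.200 / 0.91 = 1821 mg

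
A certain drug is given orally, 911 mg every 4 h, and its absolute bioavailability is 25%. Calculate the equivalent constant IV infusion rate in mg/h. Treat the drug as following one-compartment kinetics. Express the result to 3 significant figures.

Equivalent systemic input: infusion rate = F·D/τ.
Rate = 0.25 × 911 / 4 = 56.94 mg/h

56.9 mg/h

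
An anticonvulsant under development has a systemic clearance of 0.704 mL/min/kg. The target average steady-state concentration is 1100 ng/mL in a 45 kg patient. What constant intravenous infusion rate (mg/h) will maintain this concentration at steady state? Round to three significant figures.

CL = 0.704 mL/min/kg × 45 kg = 31.68 mL/min = 31.68 × 60/1000 = 1.901 L/h
C = 1100 ng/mL = 1.100 mg/L
R₀ = 1.901 × 1.1 = 2.091 mg/h

2.09 mg/h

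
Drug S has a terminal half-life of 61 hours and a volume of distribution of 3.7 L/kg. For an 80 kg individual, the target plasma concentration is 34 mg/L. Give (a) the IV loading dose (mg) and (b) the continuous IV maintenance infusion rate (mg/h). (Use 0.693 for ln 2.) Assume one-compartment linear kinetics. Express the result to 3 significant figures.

Total Vd = 3.7 × 80 = 296.0 L
LD = Vd × C = 296.0 × 34 = 10060 mg
CL = 0.693 × Vd / t½ = 0.693 × 296.0 / 61 = 3.363 L/h
Infusion rate = CL × Css = 3.363 × 34 = 114.3 mg/h

(a) 10100 mg; (b) 114 mg/h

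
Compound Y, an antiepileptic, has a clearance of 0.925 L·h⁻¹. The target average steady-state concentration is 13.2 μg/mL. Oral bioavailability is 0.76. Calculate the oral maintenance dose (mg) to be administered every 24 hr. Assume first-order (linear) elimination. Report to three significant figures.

386 mg

D = CL × Css × τ / F = 0.9250 × 13.2 × 24 / 0.76 = 385.6 mg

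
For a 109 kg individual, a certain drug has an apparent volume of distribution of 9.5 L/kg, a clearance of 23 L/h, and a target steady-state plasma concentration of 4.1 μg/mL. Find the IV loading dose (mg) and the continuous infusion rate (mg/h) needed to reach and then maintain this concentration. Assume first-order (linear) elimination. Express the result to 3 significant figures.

Vd(total) = 109 kg × 9.5 L/kg = 1036 L
Loading dose = Vd × C = 1036 × 4.1 = 4248 mg
Infusion rate = 23.00 L/h × 4.1 mg/L = 94.30 mg/h

(a) 4250 mg; (b) 94.3 mg/h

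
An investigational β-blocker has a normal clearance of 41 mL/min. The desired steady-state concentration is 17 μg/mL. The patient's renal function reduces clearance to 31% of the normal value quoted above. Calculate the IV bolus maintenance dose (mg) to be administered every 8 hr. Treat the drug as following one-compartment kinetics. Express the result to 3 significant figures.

104 mg

CL = 41 mL/min × 60/1000 = 2.460 L/h
Patient clearance = 0.31 × 2.460 = 0.7626 L/h
At steady state, dose per interval replaces the amount cleared in that interval: D/τ = CL·Css.
D = CL × Css × τ = 0.7626 × 17 × 8 = 103.7 mg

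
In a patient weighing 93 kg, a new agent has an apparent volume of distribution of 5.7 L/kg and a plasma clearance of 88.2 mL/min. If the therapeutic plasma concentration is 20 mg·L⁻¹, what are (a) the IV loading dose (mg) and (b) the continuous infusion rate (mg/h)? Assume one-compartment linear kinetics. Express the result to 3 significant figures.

(a) 10600 mg; (b) 106 mg/h

Total Vd = 5.7 × 93 = 530.1 L
Loading dose = Vd × C = 530.1 × 20 = 10600 mg
Convert clearance: 88.2 mL/min × 60 min/h ÷ 1000 mL/L = 5.292 L/h
Maintenance: replace elimination → rate = CL × Css = 5.292 × 20 = 105.8 mg/h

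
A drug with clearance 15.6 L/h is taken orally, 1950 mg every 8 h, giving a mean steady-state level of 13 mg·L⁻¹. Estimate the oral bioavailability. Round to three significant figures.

F·D/τ = CL·Css at steady state → F = CL·Css·τ / D.
F = 15.6 × 13 × 8 / 1950 = 0.832

0.832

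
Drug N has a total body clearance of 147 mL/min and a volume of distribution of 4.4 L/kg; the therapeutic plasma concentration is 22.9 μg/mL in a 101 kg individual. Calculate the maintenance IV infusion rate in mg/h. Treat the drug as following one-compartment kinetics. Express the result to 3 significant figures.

202 mg/h

Convert clearance: 147 mL/min × 60 min/h ÷ 1000 mL/L = 8.820 L/h
Rate = CL × Css = 8.820 × 22.9 = 202.0 mg/h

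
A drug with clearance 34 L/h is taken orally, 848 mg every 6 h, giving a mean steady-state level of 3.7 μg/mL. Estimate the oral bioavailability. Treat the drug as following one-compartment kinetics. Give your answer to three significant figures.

0.890

F·D/τ = CL·Css at steady state → F = CL·Css·τ / D.
F = 34 × 3.7 × 6 / 848 = 0.890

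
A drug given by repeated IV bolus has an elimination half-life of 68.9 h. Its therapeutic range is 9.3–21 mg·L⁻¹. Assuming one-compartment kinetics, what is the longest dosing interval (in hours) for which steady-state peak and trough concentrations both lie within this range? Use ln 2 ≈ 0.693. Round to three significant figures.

81.0 h

k = 0.693 / t½ = 0.693 / 68.9 = 0.01006 h⁻¹
Between IV bolus doses, concentration decays as C = C₀·e^(−kτ), so C_peak/C_trough = e^(kτ).
τ_max = ln(C_peak/C_trough) / k = ln(21/9.3) / 0.01006 = 0.8145 / 0.01006 = 80.96 h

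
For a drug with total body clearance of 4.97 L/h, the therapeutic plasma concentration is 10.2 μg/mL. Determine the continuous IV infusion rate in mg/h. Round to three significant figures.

50.7 mg/h

At steady state, infusion rate equals elimination rate: rate in = CL × Css.
R₀ = 4.970 × 10.2 = 50.69 mg/h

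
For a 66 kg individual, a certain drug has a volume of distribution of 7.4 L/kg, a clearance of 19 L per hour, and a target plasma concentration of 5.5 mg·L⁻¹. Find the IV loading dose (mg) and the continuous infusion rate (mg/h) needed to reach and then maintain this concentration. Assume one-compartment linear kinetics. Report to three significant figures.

Vd = 7.4 L/kg × 66 kg = 488.4 L
Loading: fill Vd to C_target → 488.4 L × 5.5 mg/L = 2686 mg
Maintenance: replace elimination → rate = CL × Css = 19.00 × 5.5 = 104.5 mg/h

(a) 2690 mg; (b) 105 mg/h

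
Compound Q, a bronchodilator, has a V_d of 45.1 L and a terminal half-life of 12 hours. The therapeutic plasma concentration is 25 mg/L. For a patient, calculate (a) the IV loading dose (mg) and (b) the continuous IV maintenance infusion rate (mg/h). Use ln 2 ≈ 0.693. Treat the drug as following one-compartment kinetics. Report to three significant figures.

(a) 1130 mg; (b) 65.1 mg/h

LD = Vd × C = 45.10 × 25 = 1128 mg
CL = 0.693 × Vd / t½ = 0.693 × 45.10 / 12 = 2.605 L/h
Infusion rate = CL × Css = 2.605 × 25 = 65.13 mg/h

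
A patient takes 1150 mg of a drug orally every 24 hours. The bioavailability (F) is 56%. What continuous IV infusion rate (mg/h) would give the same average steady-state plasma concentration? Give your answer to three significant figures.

Equivalent systemic input: infusion rate = F·D/τ.
Rate = 0.56 × 1150 / 24 = 26.83 mg/h

26.8 mg/h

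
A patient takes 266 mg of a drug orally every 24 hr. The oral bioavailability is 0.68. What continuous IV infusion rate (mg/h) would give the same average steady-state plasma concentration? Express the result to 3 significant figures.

Equivalent systemic input: infusion rate = F·D/τ.
Rate = 0.68 × 266 / 24 = 7.537 mg/h

7.54 mg/h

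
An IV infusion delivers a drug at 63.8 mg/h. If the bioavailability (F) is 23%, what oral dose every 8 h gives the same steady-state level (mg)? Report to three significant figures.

To maintain the same Css, the systemic dosing rate must be unchanged: F·D/τ = infusion rate.
D = rate × τ / F = 63.8 × 8 / 0.23 = 2219 mg

2220 mg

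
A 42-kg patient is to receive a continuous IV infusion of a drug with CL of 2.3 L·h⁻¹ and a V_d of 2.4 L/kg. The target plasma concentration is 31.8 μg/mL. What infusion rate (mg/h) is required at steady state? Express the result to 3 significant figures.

73.1 mg/h

Maintenance depends on clearance, not Vd — rate in must match rate out.
R₀ = 2.300 × 31.8 = 73.14 mg/h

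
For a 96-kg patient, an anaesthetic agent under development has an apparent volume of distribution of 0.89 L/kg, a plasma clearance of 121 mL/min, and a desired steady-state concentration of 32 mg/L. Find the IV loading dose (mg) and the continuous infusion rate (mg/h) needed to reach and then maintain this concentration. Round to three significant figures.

Vd(total) = 96 kg × 0.89 L/kg = 85.44 L
Loading: fill Vd to C_target → 85.44 L × 32 mg/L = 2734 mg
Convert clearance: 121 mL/min × 60 min/h ÷ 1000 mL/L = 7.260 L/h
Maintenance: replace elimination → rate = CL × Css = 7.260 × 32 = 232.3 mg/h

(a) 2730 mg; (b) 232 mg/h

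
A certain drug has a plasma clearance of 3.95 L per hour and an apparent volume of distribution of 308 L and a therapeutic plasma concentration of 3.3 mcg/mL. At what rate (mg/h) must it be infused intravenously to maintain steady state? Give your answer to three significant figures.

Infusion rate = CL · Css = 3.950 L/h × 3.3 mg/L = 13.04 mg/h

13.0 mg/h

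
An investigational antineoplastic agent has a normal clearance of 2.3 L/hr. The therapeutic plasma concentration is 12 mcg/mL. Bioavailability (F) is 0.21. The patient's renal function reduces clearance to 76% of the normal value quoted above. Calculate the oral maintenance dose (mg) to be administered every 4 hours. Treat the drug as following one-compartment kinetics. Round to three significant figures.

400 mg

Patient clearance = 0.76 × 2.300 = 1.748 L/h
At steady state, dose per interval replaces the amount cleared in that interval: F·D/τ = CL·Css.
D = CL × Css × τ / F = 1.748 × 12 × 4 / 0.21 = 399.5 mg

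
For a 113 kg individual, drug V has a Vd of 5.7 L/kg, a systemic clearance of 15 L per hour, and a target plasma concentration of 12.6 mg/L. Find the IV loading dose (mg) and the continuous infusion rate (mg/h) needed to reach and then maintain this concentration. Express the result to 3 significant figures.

Total Vd = 5.7 × 113 = 644.1 L
Loading dose = Vd × C = 644.1 × 12.6 = 8116 mg
Maintenance: replace elimination → rate = CL × Css = 15.00 × 12.6 = 189.0 mg/h

(a) 8120 mg; (b) 189 mg/h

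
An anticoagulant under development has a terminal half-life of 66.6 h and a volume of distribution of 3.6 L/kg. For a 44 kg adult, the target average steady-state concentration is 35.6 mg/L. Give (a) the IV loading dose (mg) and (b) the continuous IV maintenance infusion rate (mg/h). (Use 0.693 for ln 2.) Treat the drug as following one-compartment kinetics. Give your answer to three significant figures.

Total Vd = 3.6 × 44 = 158.4 L
LD = Vd × C = 158.4 × 35.6 = 5639 mg
CL = 0.693 × Vd / t½ = 0.693 × 158.4 / 66.6 = 1.648 L/h
Infusion rate = CL × Css = 1.648 × 35.6 = 58.67 mg/h

(a) 5640 mg; (b) 58.7 mg/h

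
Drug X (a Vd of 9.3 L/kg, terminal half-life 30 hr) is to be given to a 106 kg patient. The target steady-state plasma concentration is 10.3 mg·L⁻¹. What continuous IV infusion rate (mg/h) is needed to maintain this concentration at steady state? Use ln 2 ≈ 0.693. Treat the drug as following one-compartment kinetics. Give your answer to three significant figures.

235 mg/h

Total Vd = 9.3 × 106 = 985.8 L
k = 0.693/30 = 0.02310 h⁻¹, so CL = k·Vd = 0.02310 × 985.8 = 22.77 L/h
Infusion rate = CL × Css = 22.77 × 10.3 = 234.5 mg/h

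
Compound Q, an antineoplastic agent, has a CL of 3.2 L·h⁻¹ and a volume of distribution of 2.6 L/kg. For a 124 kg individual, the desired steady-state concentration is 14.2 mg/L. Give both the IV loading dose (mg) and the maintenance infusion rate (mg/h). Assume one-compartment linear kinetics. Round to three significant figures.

(a) 4580 mg; (b) 45.4 mg/h

Vd(total) = 124 kg × 2.6 L/kg = 322.4 L
Loading dose = Vd × C = 322.4 × 14.2 = 4578 mg
Maintenance: replace elimination → rate = CL × Css = 3.200 × 14.2 = 45.44 mg/h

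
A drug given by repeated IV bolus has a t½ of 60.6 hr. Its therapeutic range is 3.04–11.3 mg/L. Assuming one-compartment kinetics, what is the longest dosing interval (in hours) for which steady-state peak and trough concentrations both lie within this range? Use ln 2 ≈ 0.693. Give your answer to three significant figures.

k = 0.693 / t½ = 0.693 / 60.6 = 0.01144 h⁻¹
Between IV bolus doses, concentration decays as C = C₀·e^(−kτ), so C_peak/C_trough = e^(kτ).
τ_max = ln(C_peak/C_trough) / k = ln(11.3/3.04) / 0.01144 = 1.313 / 0.01144 = 114.8 h

115 h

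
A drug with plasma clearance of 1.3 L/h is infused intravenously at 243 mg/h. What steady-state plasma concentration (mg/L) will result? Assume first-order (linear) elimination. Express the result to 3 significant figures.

187 mg/L

Css = rate / CL = 243 / 1.300 = 186.9 mg/L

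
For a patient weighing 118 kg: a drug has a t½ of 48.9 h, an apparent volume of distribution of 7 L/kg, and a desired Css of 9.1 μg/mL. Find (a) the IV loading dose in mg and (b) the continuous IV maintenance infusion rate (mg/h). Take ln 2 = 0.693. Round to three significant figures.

(a) 7520 mg; (b) 107 mg/h

Total Vd = 7 × 118 = 826.0 L
LD = Vd × C = 826.0 × 9.1 = 7517 mg
CL = 0.693 × Vd / t½ = 0.693 × 826.0 / 48.9 = 11.71 L/h
Infusion rate = CL × Css = 11.71 × 9.1 = 106.6 mg/h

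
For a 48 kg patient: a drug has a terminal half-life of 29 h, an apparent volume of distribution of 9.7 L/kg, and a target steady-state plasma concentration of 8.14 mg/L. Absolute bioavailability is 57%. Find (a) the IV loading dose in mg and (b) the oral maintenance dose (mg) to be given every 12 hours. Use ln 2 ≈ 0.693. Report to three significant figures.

Total Vd = 9.7 × 48 = 465.6 L
LD = Vd × C = 465.6 × 8.14 = 3790 mg
CL = 0.693 × Vd / t½ = 0.693 × 465.6 / 29 = 11.13 L/h
D = CL × Css × τ / F = 11.13 × 8.14 × 12 / 0.57 = 1907 mg

(a) 3790 mg; (b) 1910 mg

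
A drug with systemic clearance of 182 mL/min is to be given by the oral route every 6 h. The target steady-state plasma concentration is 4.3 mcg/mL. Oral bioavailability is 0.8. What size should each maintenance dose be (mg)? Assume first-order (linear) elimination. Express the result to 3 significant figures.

352 mg

Convert clearance: 182 mL/min × 60 min/h ÷ 1000 mL/L = 10.92 L/h
D = CL × Css × τ / F = 10.92 × 4.3 × 6 / 0.8 = 352.2 mg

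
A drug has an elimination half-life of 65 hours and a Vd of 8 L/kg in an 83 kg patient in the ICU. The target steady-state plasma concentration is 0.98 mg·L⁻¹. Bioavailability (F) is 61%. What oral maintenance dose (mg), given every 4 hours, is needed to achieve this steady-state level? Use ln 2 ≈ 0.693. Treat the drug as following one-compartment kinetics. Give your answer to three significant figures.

45.5 mg

Vd = 8 L/kg × 83 kg = 664.0 L
CL = 0.693 × Vd / t½ = 0.693 × 664.0 / 65 = 7.079 L/h
D = CL × Css × τ / F = 7.079 × 0.98 × 4 / 0.61 = 45.49 mg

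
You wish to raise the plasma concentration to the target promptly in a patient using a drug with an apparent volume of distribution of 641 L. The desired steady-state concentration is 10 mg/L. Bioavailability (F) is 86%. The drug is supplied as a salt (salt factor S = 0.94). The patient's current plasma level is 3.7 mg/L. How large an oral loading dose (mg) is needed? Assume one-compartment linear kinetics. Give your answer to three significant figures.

5000 mg

Concentration deficit ΔC = 10 − 3.7 = 6.300 mg/L
LD = Vd × ΔC / F / S = 641.0 × 6.300 / 0.86 / 0.94 = 4995 mg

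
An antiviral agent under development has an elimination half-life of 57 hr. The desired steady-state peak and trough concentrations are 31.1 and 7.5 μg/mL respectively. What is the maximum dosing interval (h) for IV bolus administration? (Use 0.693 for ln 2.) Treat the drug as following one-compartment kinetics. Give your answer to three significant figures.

k = 0.693 / t½ = 0.693 / 57 = 0.01216 h⁻¹
Between IV bolus doses, concentration decays as C = C₀·e^(−kτ), so C_peak/C_trough = e^(kτ).
τ_max = ln(C_peak/C_trough) / k = ln(31.1/7.5) / 0.01216 = 1.422 / 0.01216 = 116.9 h

117 h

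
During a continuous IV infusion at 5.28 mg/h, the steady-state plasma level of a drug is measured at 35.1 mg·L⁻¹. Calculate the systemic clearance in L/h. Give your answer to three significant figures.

At steady state, infusion rate = CL × Css, so CL = rate / Css.
CL = 5.28 / 35.1 = 0.1504 L/h

0.150 L/h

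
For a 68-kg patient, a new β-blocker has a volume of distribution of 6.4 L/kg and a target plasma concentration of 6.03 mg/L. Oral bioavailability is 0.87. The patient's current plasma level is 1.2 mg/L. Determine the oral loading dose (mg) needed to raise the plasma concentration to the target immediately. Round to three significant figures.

Total Vd = 6.4 × 68 = 435.2 L
Concentration deficit ΔC = 6.03 − 1.2 = 4.830 mg/L
LD = Vd × ΔC / F = 435.2 × 4.830 / 0.87 = 2416 mg

2420 mg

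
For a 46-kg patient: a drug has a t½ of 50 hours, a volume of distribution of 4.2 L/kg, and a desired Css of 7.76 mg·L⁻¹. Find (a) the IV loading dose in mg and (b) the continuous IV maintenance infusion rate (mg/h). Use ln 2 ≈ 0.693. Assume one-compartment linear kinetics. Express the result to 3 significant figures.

Total Vd = 4.2 × 46 = 193.2 L
LD = Vd × C = 193.2 × 7.76 = 1499 mg
CL = 0.693 × Vd / t½ = 0.693 × 193.2 / 50 = 2.678 L/h
Infusion rate = CL × Css = 2.678 × 7.76 = 20.78 mg/h

(a) 1500 mg; (b) 20.8 mg/h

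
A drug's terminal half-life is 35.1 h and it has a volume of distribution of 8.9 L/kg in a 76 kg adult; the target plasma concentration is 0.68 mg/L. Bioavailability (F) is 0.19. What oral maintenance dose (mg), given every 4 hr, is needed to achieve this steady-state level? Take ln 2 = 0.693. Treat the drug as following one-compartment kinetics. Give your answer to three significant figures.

Vd(total) = 76 kg × 8.9 L/kg = 676.4 L
CL = 0.693 × Vd / t½ = 0.693 × 676.4 / 35.1 = 13.35 L/h
D = CL × Css × τ / F = 13.35 × 0.68 × 4 / 0.19 = 191.1 mg

191 mg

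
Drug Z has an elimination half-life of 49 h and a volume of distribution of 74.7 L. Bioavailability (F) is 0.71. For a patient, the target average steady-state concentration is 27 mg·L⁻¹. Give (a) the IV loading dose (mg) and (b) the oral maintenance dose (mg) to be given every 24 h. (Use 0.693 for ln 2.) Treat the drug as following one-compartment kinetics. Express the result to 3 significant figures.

LD = Vd × C = 74.70 × 27 = 2017 mg
CL = 0.693 × Vd / t½ = 0.693 × 74.70 / 49 = 1.056 L/h
D = CL × Css × τ / F = 1.056 × 27 × 24 / 0.71 = 963.8 mg

(a) 2020 mg; (b) 964 mg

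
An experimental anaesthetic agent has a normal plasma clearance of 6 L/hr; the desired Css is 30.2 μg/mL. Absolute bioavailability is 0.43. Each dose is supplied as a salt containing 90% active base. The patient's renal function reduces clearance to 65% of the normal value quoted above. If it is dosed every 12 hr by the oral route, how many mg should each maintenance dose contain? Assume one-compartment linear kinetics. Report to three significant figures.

3650 mg

Patient clearance = 0.65 × 6.000 = 3.900 L/h
D = CL × Css × τ / F / S = 3.900 × 30.2 × 12 / 0.43 / 0.9 = 3652 mg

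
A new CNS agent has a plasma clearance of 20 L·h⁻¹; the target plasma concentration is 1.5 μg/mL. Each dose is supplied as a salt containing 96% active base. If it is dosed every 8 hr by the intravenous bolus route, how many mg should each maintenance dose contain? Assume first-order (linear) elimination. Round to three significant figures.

D = CL × Css × τ / S = 20.00 × 1.5 × 8 / 0.96 = 250.0 mg

250 mg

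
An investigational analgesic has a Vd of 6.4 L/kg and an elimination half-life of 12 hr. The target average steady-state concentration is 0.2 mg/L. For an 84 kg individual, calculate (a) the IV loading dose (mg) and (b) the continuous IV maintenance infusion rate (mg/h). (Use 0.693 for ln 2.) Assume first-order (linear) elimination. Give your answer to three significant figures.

Vd = 6.4 L/kg × 84 kg = 537.6 L
LD = Vd × C = 537.6 × 0.2 = 107.5 mg
CL = 0.693 × Vd / t½ = 0.693 × 537.6 / 12 = 31.05 L/h
Infusion rate = CL × Css = 31.05 × 0.2 = 6.210 mg/h

(a) 108 mg; (b) 6.21 mg/h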